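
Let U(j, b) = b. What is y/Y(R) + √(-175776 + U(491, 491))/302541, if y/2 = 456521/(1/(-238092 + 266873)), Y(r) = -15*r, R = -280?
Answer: 13139130901/2100 + I*√175285/302541 ≈ 6.2567e+6 + 0.0013838*I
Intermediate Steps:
y = 26278261802 (y = 2*(456521/(1/(-238092 + 266873))) = 2*(456521/(1/28781)) = 2*(456521*28781) = 2*13139130901 = 26278261802)
y/Y(R) + √(-175776 + U(491, 491))/302541 = 26278261802/((-15*(-280))) + √(-175776 + 491)/302541 = 26278261802/4200 + √(-175285)*(1/302541) = 26278261802*(1/4200) + (I*√175285)*(1/302541) = 13139130901/2100 + I*√175285/302541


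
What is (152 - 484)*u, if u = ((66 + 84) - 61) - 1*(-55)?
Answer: -47808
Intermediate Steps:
u = 144 (u = (150 - 61) + 55 = 89 + 55 = 144)
(152 - 484)*u = (152 - 484)*144 = -332*144 = -47808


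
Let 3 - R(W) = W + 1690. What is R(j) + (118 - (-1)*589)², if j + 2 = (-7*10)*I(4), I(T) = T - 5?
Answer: 498094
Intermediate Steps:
I(T) = -5 + T
j = 68 (j = -2 + (-7*10)*(-5 + 4) = -2 - 70*(-1) = -2 + 70 = 68)
R(W) = -1687 - W (R(W) = 3 - (W + 1690) = 3 - (1690 + W) = 3 + (-1690 - W) = -1687 - W)
R(j) + (118 - (-1)*589)² = (-1687 - 1*68) + (118 - (-1)*589)² = (-1687 - 68) + (118 - 1*(-589))² = -1755 + (118 + 589)² = -1755 + 707² = -1755 + 499849 = 498094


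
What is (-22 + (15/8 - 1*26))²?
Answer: 136161/64 ≈ 2127.5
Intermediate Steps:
(-22 + (15/8 - 1*26))² = (-22 + (15*(⅛) - 26))² = (-22 + (15/8 - 26))² = (-22 - 193/8)² = (-369/8)² = 136161/64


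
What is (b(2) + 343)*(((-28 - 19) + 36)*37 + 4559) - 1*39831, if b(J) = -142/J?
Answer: 1089513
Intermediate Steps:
(b(2) + 343)*(((-28 - 19) + 36)*37 + 4559) - 1*39831 = (-142/2 + 343)*(((-28 - 19) + 36)*37 + 4559) - 1*39831 = (-142*½ + 343)*((-47 + 36)*37 + 4559) - 39831 = (-71 + 343)*(-11*37 + 4559) - 39831 = 272*(-407 + 4559) - 39831 = 272*4152 - 39831 = 1129344 - 39831 = 1089513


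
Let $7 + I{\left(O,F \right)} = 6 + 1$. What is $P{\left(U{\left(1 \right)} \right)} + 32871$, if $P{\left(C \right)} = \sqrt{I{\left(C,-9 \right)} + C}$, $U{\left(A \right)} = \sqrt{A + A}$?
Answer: $32871 + \sqrt[4]{2} \approx 32872.0$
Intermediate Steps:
$I{\left(O,F \right)} = 0$ ($I{\left(O,F \right)} = -7 + \left(6 + 1\right) = -7 + 7 = 0$)
$U{\left(A \right)} = \sqrt{2} \sqrt{A}$ ($U{\left(A \right)} = \sqrt{2 A} = \sqrt{2} \sqrt{A}$)
$P{\left(C \right)} = \sqrt{C}$ ($P{\left(C \right)} = \sqrt{0 + C} = \sqrt{C}$)
$P{\left(U{\left(1 \right)} \right)} + 32871 = \sqrt{\sqrt{2} \sqrt{1}} + 32871 = \sqrt{\sqrt{2} \cdot 1} + 32871 = \sqrt{\sqrt{2}} + 32871 = \sqrt[4]{2} + 32871 = 32871 + \sqrt[4]{2}$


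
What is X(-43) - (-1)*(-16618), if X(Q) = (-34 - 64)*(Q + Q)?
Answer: -8190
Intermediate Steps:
X(Q) = -196*Q
X(-43) - (-1)*(-16618) = -196*(-43) - (-1)*(-16618) = 8428 - 1*16618 = 8428 - 16618 = -8190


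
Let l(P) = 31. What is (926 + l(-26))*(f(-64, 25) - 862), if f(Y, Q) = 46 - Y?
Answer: -719664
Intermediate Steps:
(926 + l(-26))*(f(-64, 25) - 862) = (926 + 31)*((46 - 1*(-64)) - 862) = 957*((46 + 64) - 862) = 957*(110 - 862) = 957*(-752) = -719664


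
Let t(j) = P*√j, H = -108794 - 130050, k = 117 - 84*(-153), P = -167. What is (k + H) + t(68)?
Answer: -225875 - 334*√17 ≈ -2.2725e+5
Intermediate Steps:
k = 12969 (k = 117 + 12852 = 12969)
H = -238844
t(j) = -167*√j
(k + H) + t(68) = (12969 - 238844) - 334*√17 = -225875 - 334*√17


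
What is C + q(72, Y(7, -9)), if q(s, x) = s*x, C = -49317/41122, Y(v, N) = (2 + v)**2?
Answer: 239774187/41122 ≈ 5830.8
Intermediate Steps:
C = -49317/41122 (C = -49317*1/41122 = -49317/41122 ≈ -1.1993)
C + q(72, Y(7, -9)) = -49317/41122 + 72*(2 + 7)**2 = -49317/41122 + 72*9**2 = -49317/41122 + 72*81 = -49317/41122 + 5832 = 239774187/41122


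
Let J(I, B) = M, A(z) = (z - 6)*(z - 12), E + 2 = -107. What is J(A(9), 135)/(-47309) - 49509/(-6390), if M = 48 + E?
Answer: 260290119/33589390 ≈ 7.7492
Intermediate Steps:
E = -109 (E = -2 - 107 = -109)
M = -61 (M = 48 - 109 = -61)
A(z) = (-12 + z)*(-6 + z) (A(z) = (-6 + z)*(-12 + z) = (-12 + z)*(-6 + z))
J(I, B) = -61
J(A(9), 135)/(-47309) - 49509/(-6390) = -61/(-47309) - 49509/(-6390) = -61*(-1/47309) - 49509*(-1/6390) = 61/47309 + 5501/710 = 260290119/33589390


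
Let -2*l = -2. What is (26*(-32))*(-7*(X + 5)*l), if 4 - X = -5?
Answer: 81536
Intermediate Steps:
l = 1 (l = -½*(-2) = 1)
X = 9 (X = 4 - 1*(-5) = 4 + 5 = 9)
(26*(-32))*(-7*(X + 5)*l) = (26*(-32))*(-7*(9 + 5)) = -(-5824)*14*1 = -(-5824)*14 = -832*(-98) = 81536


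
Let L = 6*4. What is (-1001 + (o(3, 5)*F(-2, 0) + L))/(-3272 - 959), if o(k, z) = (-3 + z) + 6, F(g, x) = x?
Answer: 977/4231 ≈ 0.23091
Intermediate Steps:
L = 24
o(k, z) = 3 + z
(-1001 + (o(3, 5)*F(-2, 0) + L))/(-3272 - 959) = (-1001 + ((3 + 5)*0 + 24))/(-3272 - 959) = (-1001 + (8*0 + 24))/(-4231) = (-1001 + (0 + 24))*(-1/4231) = (-1001 + 24)*(-1/4231) = -977*(-1/4231) = 977/4231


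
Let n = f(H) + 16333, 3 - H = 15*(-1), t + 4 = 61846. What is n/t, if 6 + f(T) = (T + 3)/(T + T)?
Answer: 195931/742104 ≈ 0.26402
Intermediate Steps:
t = 61842 (t = -4 + 61846 = 61842)
H = 18 (H = 3 - 15*(-1) = 3 - 1*(-15) = 3 + 15 = 18)
f(T) = -6 + (3 + T)/(2*T) (f(T) = -6 + (T + 3)/(T + T) = -6 + (3 + T)/((2*T)) = -6 + (3 + T)*(1/(2*T)) = -6 + (3 + T)/(2*T))
n = 195931/12 (n = (1/2)*(3 - 11*18)/18 + 16333 = (1/2)*(1/18)*(3 - 198) + 16333 = (1/2)*(1/18)*(-195) + 16333 = -65/12 + 16333 = 195931/12 ≈ 16328.)
n/t = (195931/12)/61842 = (195931/12)*(1/61842) = 195931/742104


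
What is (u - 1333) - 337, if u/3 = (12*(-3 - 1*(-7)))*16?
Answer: 634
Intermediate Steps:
u = 2304 (u = 3*((12*(-3 - 1*(-7)))*16) = 3*((12*(-3 + 7))*16) = 3*((12*4)*16) = 3*(48*16) = 3*768 = 2304)
(u - 1333) - 337 = (2304 - 1333) - 337 = 971 - 337 = 634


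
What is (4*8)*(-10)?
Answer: -320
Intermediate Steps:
(4*8)*(-10) = 32*(-10) = -320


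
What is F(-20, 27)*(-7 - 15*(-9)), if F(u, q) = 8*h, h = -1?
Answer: -1024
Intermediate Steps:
F(u, q) = -8 (F(u, q) = 8*(-1) = -8)
F(-20, 27)*(-7 - 15*(-9)) = -8*(-7 - 15*(-9)) = -8*(-7 + 135) = -8*128 = -1024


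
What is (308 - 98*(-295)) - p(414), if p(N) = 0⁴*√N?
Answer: 29218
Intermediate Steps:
p(N) = 0 (p(N) = 0*√N = 0)
(308 - 98*(-295)) - p(414) = (308 - 98*(-295)) - 1*0 = (308 + 28910) + 0 = 29218 + 0 = 29218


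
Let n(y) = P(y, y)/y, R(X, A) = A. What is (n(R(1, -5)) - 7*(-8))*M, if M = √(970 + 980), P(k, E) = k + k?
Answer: 290*√78 ≈ 2561.2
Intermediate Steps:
P(k, E) = 2*k
M = 5*√78 (M = √1950 = 5*√78 ≈ 44.159)
n(y) = 2 (n(y) = (2*y)/y = 2)
(n(R(1, -5)) - 7*(-8))*M = (2 - 7*(-8))*(5*√78) = (2 + 56)*(5*√78) = 58*(5*√78) = 290*√78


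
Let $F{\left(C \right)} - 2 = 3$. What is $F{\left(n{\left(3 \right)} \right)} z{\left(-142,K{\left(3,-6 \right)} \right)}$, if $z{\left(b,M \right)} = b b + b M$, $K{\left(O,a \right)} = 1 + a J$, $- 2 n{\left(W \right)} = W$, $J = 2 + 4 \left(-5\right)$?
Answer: $23430$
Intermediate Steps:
$J = -18$ ($J = 2 - 20 = -18$)
$n{\left(W \right)} = - \frac{W}{2}$
$F{\left(C \right)} = 5$ ($F{\left(C \right)} = 2 + 3 = 5$)
$K{\left(O,a \right)} = 1 - 18 a$ ($K{\left(O,a \right)} = 1 + a \left(-18\right) = 1 - 18 a$)
$z{\left(b,M \right)} = b^{2} + M b$
$F{\left(n{\left(3 \right)} \right)} z{\left(-142,K{\left(3,-6 \right)} \right)} = 5 \left(- 142 \left(\left(1 - -108\right) - 142\right)\right) = 5 \left(- 142 \left(\left(1 + 108\right) - 142\right)\right) = 5 \left(- 142 \left(109 - 142\right)\right) = 5 \left(\left(-142\right) \left(-33\right)\right) = 5 \cdot 4686 = 23430$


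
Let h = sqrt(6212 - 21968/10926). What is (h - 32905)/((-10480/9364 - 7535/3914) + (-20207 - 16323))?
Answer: 60299557594/66948075067 - 18325348*sqrt(5148144851)/609562223485035 ≈ 0.89853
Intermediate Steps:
h = 2*sqrt(5148144851)/1821 (h = sqrt(6212 - 21968*1/10926) = sqrt(6212 - 10984/5463) = sqrt(33925172/5463) = 2*sqrt(5148144851)/1821 ≈ 78.803)
(h - 32905)/((-10480/9364 - 7535/3914) + (-20207 - 16323)) = (2*sqrt(5148144851)/1821 - 32905)/((-10480/9364 - 7535/3914) + (-20207 - 16323)) = (-32905 + 2*sqrt(5148144851)/1821)/((-10480*1/9364 - 7535*1/3914) - 36530) = (-32905 + 2*sqrt(5148144851)/1821)/((-2620/2341 - 7535/3914) - 36530) = (-32905 + 2*sqrt(5148144851)/1821)/(-27894115/9162674 - 36530) = (-32905 + 2*sqrt(5148144851)/1821)/(-334740375335/9162674) = (-32905 + 2*sqrt(5148144851)/1821)*(-9162674/334740375335) = 60299557594/66948075067 - 18325348*sqrt(5148144851)/609562223485035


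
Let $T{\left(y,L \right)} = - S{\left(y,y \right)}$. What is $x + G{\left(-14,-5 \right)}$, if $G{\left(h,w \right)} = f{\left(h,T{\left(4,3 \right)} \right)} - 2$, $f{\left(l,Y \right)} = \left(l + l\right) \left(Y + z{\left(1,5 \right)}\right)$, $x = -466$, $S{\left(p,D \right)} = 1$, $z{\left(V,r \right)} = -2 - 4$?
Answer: $-272$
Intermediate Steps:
$z{\left(V,r \right)} = -6$
$T{\left(y,L \right)} = -1$ ($T{\left(y,L \right)} = \left(-1\right) 1 = -1$)
$f{\left(l,Y \right)} = 2 l \left(-6 + Y\right)$ ($f{\left(l,Y \right)} = \left(l + l\right) \left(Y - 6\right) = 2 l \left(-6 + Y\right)$)
$G{\left(h,w \right)} = -2 - 14 h$ ($G{\left(h,w \right)} = 2 h \left(-6 - 1\right) - 2 = 2 h \left(-7\right) - 2 = - 14 h - 2 = -2 - 14 h$)
$x + G{\left(-14,-5 \right)} = -466 - -194 = -466 + \left(-2 + 196\right) = -466 + 194 = -272$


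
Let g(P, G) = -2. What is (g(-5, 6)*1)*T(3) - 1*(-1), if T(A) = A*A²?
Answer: -53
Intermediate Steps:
T(A) = A³
(g(-5, 6)*1)*T(3) - 1*(-1) = -2*1*3³ - 1*(-1) = -2*27 + 1 = -54 + 1 = -53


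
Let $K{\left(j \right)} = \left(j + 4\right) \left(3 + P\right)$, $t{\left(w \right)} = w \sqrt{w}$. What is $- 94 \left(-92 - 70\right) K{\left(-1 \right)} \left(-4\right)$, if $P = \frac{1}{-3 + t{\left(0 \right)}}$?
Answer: $-487296$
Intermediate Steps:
$t{\left(w \right)} = w^{\frac{3}{2}}$
$P = - \frac{1}{3}$ ($P = \frac{1}{-3 + 0^{\frac{3}{2}}} = \frac{1}{-3 + 0} = \frac{1}{-3} = - \frac{1}{3} \approx -0.33333$)
$K{\left(j \right)} = \frac{32}{3} + \frac{8 j}{3}$ ($K{\left(j \right)} = \left(j + 4\right) \left(3 - \frac{1}{3}\right) = \left(4 + j\right) \frac{8}{3} = \frac{32}{3} + \frac{8 j}{3}$)
$- 94 \left(-92 - 70\right) K{\left(-1 \right)} \left(-4\right) = - 94 \left(-92 - 70\right) \left(\frac{32}{3} + \frac{8}{3} \left(-1\right)\right) \left(-4\right) = \left(-94\right) \left(-162\right) \left(\frac{32}{3} - \frac{8}{3}\right) \left(-4\right) = 15228 \cdot 8 \left(-4\right) = 15228 \left(-32\right) = -487296$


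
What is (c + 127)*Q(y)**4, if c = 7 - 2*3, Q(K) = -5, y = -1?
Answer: 80000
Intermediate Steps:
c = 1 (c = 7 - 6 = 1)
(c + 127)*Q(y)**4 = (1 + 127)*(-5)**4 = 128*625 = 80000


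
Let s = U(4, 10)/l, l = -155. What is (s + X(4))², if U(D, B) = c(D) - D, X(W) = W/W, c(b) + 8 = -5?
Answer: 29584/24025 ≈ 1.2314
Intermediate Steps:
c(b) = -13 (c(b) = -8 - 5 = -13)
X(W) = 1
U(D, B) = -13 - D
s = 17/155 (s = (-13 - 1*4)/(-155) = (-13 - 4)*(-1/155) = -17*(-1/155) = 17/155 ≈ 0.10968)
(s + X(4))² = (17/155 + 1)² = (172/155)² = 29584/24025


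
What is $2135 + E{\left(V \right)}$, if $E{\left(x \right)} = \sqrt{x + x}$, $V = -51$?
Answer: $2135 + i \sqrt{102} \approx 2135.0 + 10.1 i$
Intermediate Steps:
$E{\left(x \right)} = \sqrt{2} \sqrt{x}$ ($E{\left(x \right)} = \sqrt{2 x} = \sqrt{2} \sqrt{x}$)
$2135 + E{\left(V \right)} = 2135 + \sqrt{2} \sqrt{-51} = 2135 + \sqrt{2} i \sqrt{51} = 2135 + i \sqrt{102}$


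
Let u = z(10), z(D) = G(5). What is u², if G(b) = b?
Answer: 25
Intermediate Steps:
z(D) = 5
u = 5
u² = 5² = 25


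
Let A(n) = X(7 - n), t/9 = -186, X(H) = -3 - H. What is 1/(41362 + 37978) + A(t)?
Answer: -133608559/79340 ≈ -1684.0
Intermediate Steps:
t = -1674 (t = 9*(-186) = -1674)
A(n) = -10 + n (A(n) = -3 - (7 - n) = -3 + (-7 + n) = -10 + n)
1/(41362 + 37978) + A(t) = 1/(41362 + 37978) + (-10 - 1674) = 1/79340 - 1684 = -133608559/79340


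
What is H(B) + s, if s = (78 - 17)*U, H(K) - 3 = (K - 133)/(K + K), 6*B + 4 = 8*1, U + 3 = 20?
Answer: 3763/4 ≈ 940.75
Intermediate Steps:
U = 17 (U = -3 + 20 = 17)
B = ⅔ (B = -⅔ + (8*1)/6 = -⅔ + (⅙)*8 = -⅔ + 4/3 = ⅔ ≈ 0.66667)
H(K) = 3 + (-133 + K)/(2*K) (H(K) = 3 + (K - 133)/(K + K) = 3 + (-133 + K)/((2*K)) = 3 + (-133 + K)*(1/(2*K)) = 3 + (-133 + K)/(2*K))
s = 1037 (s = (78 - 17)*17 = 61*17 = 1037)
H(B) + s = 7*(-19 + ⅔)/(2*(⅔)) + 1037 = (7/2)*(3/2)*(-55/3) + 1037 = -385/4 + 1037 = 3763/4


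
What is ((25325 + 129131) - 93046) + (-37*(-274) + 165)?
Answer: 71713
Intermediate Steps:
((25325 + 129131) - 93046) + (-37*(-274) + 165) = (154456 - 93046) + (10138 + 165) = 61410 + 10303 = 71713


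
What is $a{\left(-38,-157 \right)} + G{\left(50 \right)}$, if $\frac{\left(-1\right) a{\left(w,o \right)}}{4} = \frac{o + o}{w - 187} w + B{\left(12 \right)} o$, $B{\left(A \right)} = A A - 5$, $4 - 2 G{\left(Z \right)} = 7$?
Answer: $\frac{39376181}{450} \approx 87503.0$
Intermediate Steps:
$G{\left(Z \right)} = - \frac{3}{2}$ ($G{\left(Z \right)} = 2 - \frac{7}{2} = - \frac{3}{2}$)
$B{\left(A \right)} = -5 + A^{2}$ ($B{\left(A \right)} = A^{2} - 5 = -5 + A^{2}$)
$a{\left(w,o \right)} = - 556 o - \frac{8 o w}{-187 + w}$ ($a{\left(w,o \right)} = - 4 \left(\frac{o + o}{w - 187} w + \left(-5 + 12^{2}\right) o\right) = - 4 \left(\frac{2 o}{-187 + w} w + \left(-5 + 144\right) o\right) = - 4 \left(\frac{2 o}{-187 + w} w + 139 o\right) = - 4 \left(\frac{2 o w}{-187 + w} + 139 o\right) = - 4 \left(139 o + \frac{2 o w}{-187 + w}\right) = - 556 o - \frac{8 o w}{-187 + w}$)
$a{\left(-38,-157 \right)} + G{\left(50 \right)} = 4 \left(-157\right) \frac{1}{-187 - 38} \left(25993 - -5358\right) - \frac{3}{2} = 4 \left(-157\right) \frac{1}{-225} \left(25993 + 5358\right) - \frac{3}{2} = 4 \left(-157\right) \left(- \frac{1}{225}\right) 31351 - \frac{3}{2} = \frac{19688428}{225} - \frac{3}{2} = \frac{39376181}{450}$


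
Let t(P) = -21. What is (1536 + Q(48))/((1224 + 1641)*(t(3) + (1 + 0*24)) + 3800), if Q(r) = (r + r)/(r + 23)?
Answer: -27288/949625 ≈ -0.028736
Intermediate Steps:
Q(r) = 2*r/(23 + r) (Q(r) = (2*r)/(23 + r) = 2*r/(23 + r))
(1536 + Q(48))/((1224 + 1641)*(t(3) + (1 + 0*24)) + 3800) = (1536 + 2*48/(23 + 48))/((1224 + 1641)*(-21 + (1 + 0*24)) + 3800) = (1536 + 2*48/71)/(2865*(-21 + (1 + 0)) + 3800) = (1536 + 2*48*(1/71))/(2865*(-21 + 1) + 3800) = (1536 + 96/71)/(2865*(-20) + 3800) = 109152/(71*(-57300 + 3800)) = (109152/71)/(-53500) = (109152/71)*(-1/53500) = -27288/949625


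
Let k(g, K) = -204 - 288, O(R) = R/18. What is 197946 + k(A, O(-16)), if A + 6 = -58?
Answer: 197454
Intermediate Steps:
O(R) = R/18 (O(R) = R*(1/18) = R/18)
A = -64 (A = -6 - 58 = -64)
k(g, K) = -492
197946 + k(A, O(-16)) = 197946 - 492 = 197454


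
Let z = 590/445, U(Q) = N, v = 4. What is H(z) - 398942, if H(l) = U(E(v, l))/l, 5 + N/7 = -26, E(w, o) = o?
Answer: -47094469/118 ≈ -3.9911e+5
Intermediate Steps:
N = -217 (N = -35 + 7*(-26) = -35 - 182 = -217)
U(Q) = -217
z = 118/89 (z = 590*(1/445) = 118/89 ≈ 1.3258)
H(l) = -217/l
H(z) - 398942 = -217/118/89 - 398942 = -217*89/118 - 398942 = -19313/118 - 398942 = -47094469/118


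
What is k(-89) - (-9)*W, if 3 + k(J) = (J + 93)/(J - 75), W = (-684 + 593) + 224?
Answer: 48953/41 ≈ 1194.0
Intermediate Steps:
W = 133 (W = -91 + 224 = 133)
k(J) = -3 + (93 + J)/(-75 + J) (k(J) = -3 + (J + 93)/(J - 75) = -3 + (93 + J)/(-75 + J))
k(-89) - (-9)*W = 2*(159 - 1*(-89))/(-75 - 89) - (-9)*133 = 2*(159 + 89)/(-164) - 1*(-1197) = 2*(-1/164)*248 + 1197 = -124/41 + 1197 = 48953/41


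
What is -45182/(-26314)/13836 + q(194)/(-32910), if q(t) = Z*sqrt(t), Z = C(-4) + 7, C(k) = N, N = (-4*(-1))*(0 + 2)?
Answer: 22591/182040252 - sqrt(194)/2194 ≈ -0.0062243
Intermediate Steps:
N = 8 (N = 4*2 = 8)
C(k) = 8
Z = 15 (Z = 8 + 7 = 15)
q(t) = 15*sqrt(t)
-45182/(-26314)/13836 + q(194)/(-32910) = -45182/(-26314)/13836 + (15*sqrt(194))/(-32910) = -45182*(-1/26314)*(1/13836) + (15*sqrt(194))*(-1/32910) = (22591/13157)*(1/13836) - sqrt(194)/2194 = 22591/182040252 - sqrt(194)/2194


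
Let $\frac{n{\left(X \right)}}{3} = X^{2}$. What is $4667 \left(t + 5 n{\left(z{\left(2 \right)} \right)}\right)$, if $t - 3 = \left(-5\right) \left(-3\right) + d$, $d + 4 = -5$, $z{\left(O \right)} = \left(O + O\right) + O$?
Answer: $2562183$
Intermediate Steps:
$z{\left(O \right)} = 3 O$ ($z{\left(O \right)} = 2 O + O = 3 O$)
$d = -9$ ($d = -4 - 5 = -9$)
$t = 9$ ($t = 3 - -6 = 3 + \left(15 - 9\right) = 3 + 6 = 9$)
$n{\left(X \right)} = 3 X^{2}$
$4667 \left(t + 5 n{\left(z{\left(2 \right)} \right)}\right) = 4667 \left(9 + 5 \cdot 3 \left(3 \cdot 2\right)^{2}\right) = 4667 \left(9 + 5 \cdot 3 \cdot 6^{2}\right) = 4667 \left(9 + 5 \cdot 3 \cdot 36\right) = 4667 \left(9 + 5 \cdot 108\right) = 4667 \left(9 + 540\right) = 4667 \cdot 549 = 2562183$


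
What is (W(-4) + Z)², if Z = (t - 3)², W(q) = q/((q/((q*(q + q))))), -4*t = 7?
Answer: 762129/256 ≈ 2977.1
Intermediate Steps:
t = -7/4 (t = -¼*7 = -7/4 ≈ -1.7500)
W(q) = 2*q² (W(q) = q/((q/((q*(2*q))))) = q/((q/((2*q²)))) = q/((q*(1/(2*q²)))) = q/((1/(2*q))) = q*(2*q) = 2*q²)
Z = 361/16 (Z = (-7/4 - 3)² = (-19/4)² = 361/16 ≈ 22.563)
(W(-4) + Z)² = (2*(-4)² + 361/16)² = (2*16 + 361/16)² = (32 + 361/16)² = (873/16)² = 762129/256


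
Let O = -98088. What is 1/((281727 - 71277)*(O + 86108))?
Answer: -1/2521191000 ≈ -3.9664e-10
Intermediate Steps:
1/((281727 - 71277)*(O + 86108)) = 1/((281727 - 71277)*(-98088 + 86108)) = 1/(210450*(-11980)) = 1/(-2521191000) = -1/2521191000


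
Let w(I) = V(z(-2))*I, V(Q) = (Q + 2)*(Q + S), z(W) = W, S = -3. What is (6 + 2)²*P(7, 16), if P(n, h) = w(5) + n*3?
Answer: 1344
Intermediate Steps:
V(Q) = (-3 + Q)*(2 + Q) (V(Q) = (Q + 2)*(Q - 3) = (2 + Q)*(-3 + Q) = (-3 + Q)*(2 + Q))
w(I) = 0 (w(I) = (-6 + (-2)² - 1*(-2))*I = (-6 + 4 + 2)*I = 0*I = 0)
P(n, h) = 3*n (P(n, h) = 0 + n*3 = 0 + 3*n = 3*n)
(6 + 2)²*P(7, 16) = (6 + 2)²*(3*7) = 8²*21 = 64*21 = 1344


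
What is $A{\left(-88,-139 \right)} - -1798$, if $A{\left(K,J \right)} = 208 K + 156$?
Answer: $-16350$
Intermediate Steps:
$A{\left(K,J \right)} = 156 + 208 K$
$A{\left(-88,-139 \right)} - -1798 = \left(156 + 208 \left(-88\right)\right) - -1798 = \left(156 - 18304\right) + 1798 = -18148 + 1798 = -16350$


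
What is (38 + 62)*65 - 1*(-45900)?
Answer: 52400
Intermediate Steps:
(38 + 62)*65 - 1*(-45900) = 100*65 + 45900 = 6500 + 45900 = 52400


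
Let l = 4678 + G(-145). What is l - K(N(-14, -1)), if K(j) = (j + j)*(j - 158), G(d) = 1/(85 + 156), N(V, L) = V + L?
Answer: -123391/241 ≈ -512.00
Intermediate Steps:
N(V, L) = L + V
G(d) = 1/241
l = 1127399/241 (l = 4678 + 1/241 = 1127399/241 ≈ 4678.0)
K(j) = 2*j*(-158 + j) (K(j) = (2*j)*(-158 + j) = 2*j*(-158 + j))
l - K(N(-14, -1)) = 1127399/241 - 2*(-1 - 14)*(-158 + (-1 - 14)) = 1127399/241 - 2*(-15)*(-158 - 15) = 1127399/241 - 2*(-15)*(-173) = 1127399/241 - 1*5190 = 1127399/241 - 5190 = -123391/241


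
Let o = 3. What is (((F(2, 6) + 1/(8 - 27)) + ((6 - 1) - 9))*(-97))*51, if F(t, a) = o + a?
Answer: -465018/19 ≈ -24475.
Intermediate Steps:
F(t, a) = 3 + a
(((F(2, 6) + 1/(8 - 27)) + ((6 - 1) - 9))*(-97))*51 = ((((3 + 6) + 1/(8 - 27)) + ((6 - 1) - 9))*(-97))*51 = (((9 + 1/(-19)) + (5 - 9))*(-97))*51 = (((9 - 1/19) - 4)*(-97))*51 = ((170/19 - 4)*(-97))*51 = ((94/19)*(-97))*51 = -9118/19*51 = -465018/19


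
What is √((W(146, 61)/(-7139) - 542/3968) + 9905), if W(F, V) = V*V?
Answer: 7*√5236273369487/160952 ≈ 99.521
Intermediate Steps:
W(F, V) = V²
√((W(146, 61)/(-7139) - 542/3968) + 9905) = √((61²/(-7139) - 542/3968) + 9905) = √((3721*(-1/7139) - 542*1/3968) + 9905) = √((-3721/7139 - 271/1984) + 9905) = √(-9317133/14163776 + 9905) = √(140282884147/14163776) = 7*√5236273369487/160952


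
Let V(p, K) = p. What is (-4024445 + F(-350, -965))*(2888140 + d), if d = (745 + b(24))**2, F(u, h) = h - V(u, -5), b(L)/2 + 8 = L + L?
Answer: -14364493250900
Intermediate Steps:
b(L) = -16 + 4*L (b(L) = -16 + 2*(L + L) = -16 + 2*(2*L) = -16 + 4*L)
F(u, h) = h - u
d = 680625 (d = (745 + (-16 + 4*24))**2 = (745 + (-16 + 96))**2 = (745 + 80)**2 = 825**2 = 680625)
(-4024445 + F(-350, -965))*(2888140 + d) = (-4024445 + (-965 - 1*(-350)))*(2888140 + 680625) = (-4024445 + (-965 + 350))*3568765 = (-4024445 - 615)*3568765 = -4025060*3568765 = -14364493250900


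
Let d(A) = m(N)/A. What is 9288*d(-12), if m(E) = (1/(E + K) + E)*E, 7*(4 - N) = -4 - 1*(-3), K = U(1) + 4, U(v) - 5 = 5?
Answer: -83768472/6223 ≈ -13461.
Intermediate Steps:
U(v) = 10 (U(v) = 5 + 5 = 10)
K = 14 (K = 10 + 4 = 14)
N = 29/7 (N = 4 - (-4 - 1*(-3))/7 = 4 - (-4 + 3)/7 = 4 - 1/7*(-1) = 4 + 1/7 = 29/7 ≈ 4.1429)
m(E) = E*(E + 1/(14 + E)) (m(E) = (1/(E + 14) + E)*E = (1/(14 + E) + E)*E = (E + 1/(14 + E))*E = E*(E + 1/(14 + E)))
d(A) = 108228/(6223*A) (d(A) = (29*(1 + (29/7)**2 + 14*(29/7))/(7*(14 + 29/7)))/A = (29*(1 + 841/49 + 58)/(7*(127/7)))/A = ((29/7)*(7/127)*(3732/49))/A = 108228/(6223*A))
9288*d(-12) = 9288*((108228/6223)/(-12)) = 9288*((108228/6223)*(-1/12)) = 9288*(-9019/6223) = -83768472/6223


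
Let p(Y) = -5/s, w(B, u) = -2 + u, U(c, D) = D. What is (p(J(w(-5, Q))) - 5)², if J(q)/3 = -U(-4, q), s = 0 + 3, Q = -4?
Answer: 400/9 ≈ 44.444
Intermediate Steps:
s = 3
J(q) = -3*q (J(q) = 3*(-q) = -3*q)
p(Y) = -5/3
(p(J(w(-5, Q))) - 5)² = (-5/3 - 5)² = (-20/3)² = 400/9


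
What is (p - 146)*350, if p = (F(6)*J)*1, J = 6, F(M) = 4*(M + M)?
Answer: 49700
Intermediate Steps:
F(M) = 8*M (F(M) = 4*(2*M) = 8*M)
p = 288 (p = ((8*6)*6)*1 = (48*6)*1 = 288*1 = 288)
(p - 146)*350 = (288 - 146)*350 = 142*350 = 49700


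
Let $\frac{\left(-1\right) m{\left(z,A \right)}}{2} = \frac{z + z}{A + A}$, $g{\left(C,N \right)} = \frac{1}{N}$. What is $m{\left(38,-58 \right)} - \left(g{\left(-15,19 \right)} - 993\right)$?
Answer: $\frac{547836}{551} \approx 994.26$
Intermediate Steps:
$m{\left(z,A \right)} = - \frac{2 z}{A}$ ($m{\left(z,A \right)} = - 2 \frac{z + z}{A + A} = - 2 \frac{2 z}{2 A} = - 2 \cdot 2 z \frac{1}{2 A} = - 2 \frac{z}{A} = - \frac{2 z}{A}$)
$m{\left(38,-58 \right)} - \left(g{\left(-15,19 \right)} - 993\right) = \left(-2\right) 38 \frac{1}{-58} - \left(\frac{1}{19} - 993\right) = \left(-2\right) 38 \left(- \frac{1}{58}\right) - \left(\frac{1}{19} - 993\right) = \frac{38}{29} - - \frac{18866}{19} = \frac{38}{29} + \frac{18866}{19} = \frac{547836}{551}$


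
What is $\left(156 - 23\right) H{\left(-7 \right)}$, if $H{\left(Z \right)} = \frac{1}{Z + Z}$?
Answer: $- \frac{19}{2} \approx -9.5$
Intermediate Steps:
$H{\left(Z \right)} = \frac{1}{2 Z}$
$\left(156 - 23\right) H{\left(-7 \right)} = \left(156 - 23\right) \frac{1}{2 \left(-7\right)} = 133 \cdot \frac{1}{2} \left(- \frac{1}{7}\right) = 133 \left(- \frac{1}{14}\right) = - \frac{19}{2}$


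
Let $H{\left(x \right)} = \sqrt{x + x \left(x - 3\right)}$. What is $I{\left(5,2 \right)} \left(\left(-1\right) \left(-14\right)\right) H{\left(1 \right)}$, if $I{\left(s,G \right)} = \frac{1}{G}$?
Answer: $7 i \approx 7.0 i$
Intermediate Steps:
$H{\left(x \right)} = \sqrt{x + x \left(-3 + x\right)}$
$I{\left(5,2 \right)} \left(\left(-1\right) \left(-14\right)\right) H{\left(1 \right)} = \frac{\left(-1\right) \left(-14\right)}{2} \sqrt{1 \left(-2 + 1\right)} = \frac{1}{2} \cdot 14 \sqrt{1 \left(-1\right)} = 7 \sqrt{-1} = 7 i$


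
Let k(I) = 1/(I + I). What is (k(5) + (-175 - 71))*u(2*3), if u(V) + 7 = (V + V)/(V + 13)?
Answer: 297539/190 ≈ 1566.0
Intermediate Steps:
u(V) = -7 + 2*V/(13 + V) (u(V) = -7 + (V + V)/(V + 13) = -7 + (2*V)/(13 + V) = -7 + 2*V/(13 + V))
k(I) = 1/(2*I)
(k(5) + (-175 - 71))*u(2*3) = ((½)/5 + (-175 - 71))*((-91 - 10*3)/(13 + 2*3)) = ((½)*(⅕) - 246)*((-91 - 5*6)/(13 + 6)) = (⅒ - 246)*((-91 - 30)/19) = -2459*(-121)/190 = -2459/10*(-121/19) = 297539/190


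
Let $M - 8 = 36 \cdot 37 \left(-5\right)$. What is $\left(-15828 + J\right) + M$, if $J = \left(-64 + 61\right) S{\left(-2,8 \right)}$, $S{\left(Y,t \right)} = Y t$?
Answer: $-22432$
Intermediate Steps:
$J = 48$ ($J = \left(-64 + 61\right) \left(\left(-2\right) 8\right) = \left(-3\right) \left(-16\right) = 48$)
$M = -6652$ ($M = 8 + 36 \cdot 37 \left(-5\right) = 8 + 1332 \left(-5\right) = 8 - 6660 = -6652$)
$\left(-15828 + J\right) + M = \left(-15828 + 48\right) - 6652 = -15780 - 6652 = -22432$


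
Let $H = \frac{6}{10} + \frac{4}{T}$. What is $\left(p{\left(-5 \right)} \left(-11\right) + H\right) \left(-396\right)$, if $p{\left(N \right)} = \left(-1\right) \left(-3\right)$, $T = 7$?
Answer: $\frac{441144}{35} \approx 12604.0$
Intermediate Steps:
$p{\left(N \right)} = 3$
$H = \frac{41}{35}$ ($H = \frac{6}{10} + \frac{4}{7} = 6 \cdot \frac{1}{10} + 4 \cdot \frac{1}{7} = \frac{3}{5} + \frac{4}{7} = \frac{41}{35} \approx 1.1714$)
$\left(p{\left(-5 \right)} \left(-11\right) + H\right) \left(-396\right) = \left(3 \left(-11\right) + \frac{41}{35}\right) \left(-396\right) = \left(-33 + \frac{41}{35}\right) \left(-396\right) = \left(- \frac{1114}{35}\right) \left(-396\right) = \frac{441144}{35}$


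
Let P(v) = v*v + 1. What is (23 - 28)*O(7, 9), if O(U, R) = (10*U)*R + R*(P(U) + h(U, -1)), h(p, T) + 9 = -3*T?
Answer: -5130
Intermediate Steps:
P(v) = 1 + v² (P(v) = v² + 1 = 1 + v²)
h(p, T) = -9 - 3*T
O(U, R) = R*(-5 + U²) + 10*R*U (O(U, R) = (10*U)*R + R*((1 + U²) + (-9 - 3*(-1))) = 10*R*U + R*((1 + U²) + (-9 + 3)) = 10*R*U + R*((1 + U²) - 6) = 10*R*U + R*(-5 + U²) = R*(-5 + U²) + 10*R*U)
(23 - 28)*O(7, 9) = (23 - 28)*(9*(-5 + 7² + 10*7)) = -45*(-5 + 49 + 70) = -45*114 = -5*1026 = -5130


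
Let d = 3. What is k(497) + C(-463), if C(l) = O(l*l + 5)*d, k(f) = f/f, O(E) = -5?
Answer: -14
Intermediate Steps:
k(f) = 1
C(l) = -15 (C(l) = -5*3 = -15)
k(497) + C(-463) = 1 - 15 = -14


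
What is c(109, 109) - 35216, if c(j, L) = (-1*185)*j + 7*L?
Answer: -54618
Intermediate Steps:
c(j, L) = -185*j + 7*L
c(109, 109) - 35216 = (-185*109 + 7*109) - 35216 = (-20165 + 763) - 35216 = -19402 - 35216 = -54618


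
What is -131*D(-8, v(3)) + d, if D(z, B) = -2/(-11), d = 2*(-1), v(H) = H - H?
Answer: -284/11 ≈ -25.818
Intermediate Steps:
v(H) = 0
d = -2
D(z, B) = 2/11 (D(z, B) = -2*(-1/11) = 2/11)
-131*D(-8, v(3)) + d = -131*2/11 - 2 = -262/11 - 2 = -284/11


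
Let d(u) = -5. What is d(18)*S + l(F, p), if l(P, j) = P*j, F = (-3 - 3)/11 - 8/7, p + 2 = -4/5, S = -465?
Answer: 25627/11 ≈ 2329.7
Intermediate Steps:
p = -14/5 (p = -2 - 4/5 = -2 - 4*⅕ = -2 - ⅘ = -14/5 ≈ -2.8000)
F = -130/77 (F = -6*1/11 - 8*⅐ = -6/11 - 8/7 = -130/77 ≈ -1.6883)
d(18)*S + l(F, p) = -5*(-465) - 130/77*(-14/5) = 2325 + 52/11 = 25627/11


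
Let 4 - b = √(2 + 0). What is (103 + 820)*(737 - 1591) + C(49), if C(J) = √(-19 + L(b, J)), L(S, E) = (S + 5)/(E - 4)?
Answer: -788242 + I*√(4230 + 5*√2)/15 ≈ -7.8824e+5 + 4.3395*I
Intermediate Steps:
b = 4 - √2 (b = 4 - √(2 + 0) = 4 - √2 ≈ 2.5858)
L(S, E) = (5 + S)/(-4 + E)
C(J) = √(-19 + (9 - √2)/(-4 + J)) (C(J) = √(-19 + (5 + (4 - √2))/(-4 + J)) = √(-19 + (9 - √2)/(-4 + J)))
(103 + 820)*(737 - 1591) + C(49) = (103 + 820)*(737 - 1591) + √((85 - √2 - 19*49)/(-4 + 49)) = 923*(-854) + √((85 - √2 - 931)/45) = -788242 + √((-846 - √2)/45) = -788242 + √(-94/5 - √2/45)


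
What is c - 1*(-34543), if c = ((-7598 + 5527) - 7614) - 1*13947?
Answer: 10911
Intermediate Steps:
c = -23632 (c = (-2071 - 7614) - 13947 = -9685 - 13947 = -23632)
c - 1*(-34543) = -23632 - 1*(-34543) = -23632 + 34543 = 10911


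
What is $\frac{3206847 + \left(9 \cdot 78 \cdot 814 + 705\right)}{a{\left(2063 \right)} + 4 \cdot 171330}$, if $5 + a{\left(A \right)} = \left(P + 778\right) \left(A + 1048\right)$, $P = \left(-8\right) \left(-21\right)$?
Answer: $\frac{3778980}{3628321} \approx 1.0415$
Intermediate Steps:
$P = 168$
$a{\left(A \right)} = 991403 + 946 A$ ($a{\left(A \right)} = -5 + \left(168 + 778\right) \left(A + 1048\right) = -5 + 946 \left(1048 + A\right) = -5 + \left(991408 + 946 A\right) = 991403 + 946 A$)
$\frac{3206847 + \left(9 \cdot 78 \cdot 814 + 705\right)}{a{\left(2063 \right)} + 4 \cdot 171330} = \frac{3206847 + \left(9 \cdot 78 \cdot 814 + 705\right)}{\left(991403 + 946 \cdot 2063\right) + 4 \cdot 171330} = \frac{3206847 + \left(702 \cdot 814 + 705\right)}{\left(991403 + 1951598\right) + 685320} = \frac{3206847 + \left(571428 + 705\right)}{2943001 + 685320} = \frac{3206847 + 572133}{3628321} = 3778980 \cdot \frac{1}{3628321} = \frac{3778980}{3628321}$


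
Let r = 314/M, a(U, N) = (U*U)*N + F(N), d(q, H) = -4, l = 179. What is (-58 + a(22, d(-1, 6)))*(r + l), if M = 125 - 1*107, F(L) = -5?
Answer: -3534232/9 ≈ -3.9269e+5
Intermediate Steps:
a(U, N) = -5 + N*U**2 (a(U, N) = (U*U)*N - 5 = U**2*N - 5 = N*U**2 - 5 = -5 + N*U**2)
M = 18 (M = 125 - 107 = 18)
r = 157/9 (r = 314/18 = 314*(1/18) = 157/9 ≈ 17.444)
(-58 + a(22, d(-1, 6)))*(r + l) = (-58 + (-5 - 4*22**2))*(157/9 + 179) = (-58 + (-5 - 4*484))*(1768/9) = (-58 + (-5 - 1936))*(1768/9) = (-58 - 1941)*(1768/9) = -1999*1768/9 = -3534232/9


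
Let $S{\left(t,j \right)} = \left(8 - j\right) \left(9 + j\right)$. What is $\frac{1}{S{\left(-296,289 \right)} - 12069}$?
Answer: $- \frac{1}{95807} \approx -1.0438 \cdot 10^{-5}$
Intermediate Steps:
$\frac{1}{S{\left(-296,289 \right)} - 12069} = \frac{1}{\left(72 - 289 - 289^{2}\right) - 12069} = \frac{1}{\left(72 - 289 - 83521\right) - 12069} = \frac{1}{-83738 - 12069} = \frac{1}{-95807} = - \frac{1}{95807}$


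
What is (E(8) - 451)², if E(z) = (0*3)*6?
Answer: 203401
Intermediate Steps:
E(z) = 0 (E(z) = 0*6 = 0)
(E(8) - 451)² = (0 - 451)² = (-451)² = 203401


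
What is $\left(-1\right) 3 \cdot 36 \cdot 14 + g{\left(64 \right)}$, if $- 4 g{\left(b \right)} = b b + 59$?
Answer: $- \frac{10203}{4} \approx -2550.8$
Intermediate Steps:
$g{\left(b \right)} = - \frac{59}{4} - \frac{b^{2}}{4}$ ($g{\left(b \right)} = - \frac{b b + 59}{4} = - \frac{b^{2} + 59}{4} = - \frac{59 + b^{2}}{4} = - \frac{59}{4} - \frac{b^{2}}{4}$)
$\left(-1\right) 3 \cdot 36 \cdot 14 + g{\left(64 \right)} = \left(-1\right) 3 \cdot 36 \cdot 14 - \left(\frac{59}{4} + \frac{64^{2}}{4}\right) = \left(-3\right) 36 \cdot 14 - \frac{4155}{4} = \left(-108\right) 14 - \frac{4155}{4} = -1512 - \frac{4155}{4} = - \frac{10203}{4}$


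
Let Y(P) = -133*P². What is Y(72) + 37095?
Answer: -652377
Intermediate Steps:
Y(72) + 37095 = -133*72² + 37095 = -133*5184 + 37095 = -689472 + 37095 = -652377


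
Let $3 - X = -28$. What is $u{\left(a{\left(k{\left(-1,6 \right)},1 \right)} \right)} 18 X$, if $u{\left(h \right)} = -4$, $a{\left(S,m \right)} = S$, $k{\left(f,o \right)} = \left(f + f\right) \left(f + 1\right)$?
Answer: $-2232$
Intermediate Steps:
$k{\left(f,o \right)} = 2 f \left(1 + f\right)$
$X = 31$ ($X = 3 - -28 = 3 + 28 = 31$)
$u{\left(a{\left(k{\left(-1,6 \right)},1 \right)} \right)} 18 X = \left(-4\right) 18 \cdot 31 = \left(-72\right) 31 = -2232$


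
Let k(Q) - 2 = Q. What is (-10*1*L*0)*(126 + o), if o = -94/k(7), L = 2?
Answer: 0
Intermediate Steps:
k(Q) = 2 + Q
o = -94/9 (o = -94/(2 + 7) = -94/9 ≈ -10.444)
(-10*1*L*0)*(126 + o) = (-10*1*2*0)*(126 - 94/9) = -20*0*(1040/9) = -10*0*(1040/9) = 0*(1040/9) = 0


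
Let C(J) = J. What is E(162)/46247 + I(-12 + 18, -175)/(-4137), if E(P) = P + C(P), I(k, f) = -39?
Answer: 1048007/63774613 ≈ 0.016433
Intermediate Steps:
E(P) = 2*P (E(P) = P + P = 2*P)
E(162)/46247 + I(-12 + 18, -175)/(-4137) = (2*162)/46247 - 39/(-4137) = 324*(1/46247) - 39*(-1/4137) = 324/46247 + 13/1379 = 1048007/63774613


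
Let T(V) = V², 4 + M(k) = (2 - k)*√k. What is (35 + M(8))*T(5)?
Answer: 775 - 300*√2 ≈ 350.74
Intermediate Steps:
M(k) = -4 + √k*(2 - k) (M(k) = -4 + (2 - k)*√k = -4 + √k*(2 - k))
(35 + M(8))*T(5) = (35 + (-4 - 8^(3/2) + 2*√8))*5² = (35 + (-4 - 16*√2 + 2*(2*√2)))*25 = (35 + (-4 - 16*√2 + 4*√2))*25 = (35 + (-4 - 12*√2))*25 = (31 - 12*√2)*25 = 775 - 300*√2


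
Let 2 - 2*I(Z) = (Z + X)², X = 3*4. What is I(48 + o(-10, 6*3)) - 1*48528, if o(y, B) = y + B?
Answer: -50839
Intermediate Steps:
X = 12
o(y, B) = B + y
I(Z) = 1 - (12 + Z)²/2 (I(Z) = 1 - (Z + 12)²/2 = 1 - (12 + Z)²/2)
I(48 + o(-10, 6*3)) - 1*48528 = (1 - (12 + (48 + (6*3 - 10)))²/2) - 1*48528 = (1 - (12 + (48 + (18 - 10)))²/2) - 48528 = (1 - (12 + (48 + 8))²/2) - 48528 = (1 - (12 + 56)²/2) - 48528 = (1 - ½*68²) - 48528 = (1 - ½*4624) - 48528 = (1 - 2312) - 48528 = -2311 - 48528 = -50839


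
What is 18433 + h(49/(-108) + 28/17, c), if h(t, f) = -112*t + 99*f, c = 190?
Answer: 17033189/459 ≈ 37109.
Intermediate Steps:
18433 + h(49/(-108) + 28/17, c) = 18433 + (-112*(49/(-108) + 28/17) + 99*190) = 18433 + (-112*(49*(-1/108) + 28*(1/17)) + 18810) = 18433 + (-112*(-49/108 + 28/17) + 18810) = 18433 + (-112*2191/1836 + 18810) = 18433 + (-61348/459 + 18810) = 18433 + 8572442/459 = 17033189/459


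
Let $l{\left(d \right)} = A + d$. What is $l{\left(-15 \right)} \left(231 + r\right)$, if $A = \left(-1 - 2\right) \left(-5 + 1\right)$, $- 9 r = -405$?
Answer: $-828$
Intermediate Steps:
$r = 45$ ($r = \left(- \frac{1}{9}\right) \left(-405\right) = 45$)
$A = 12$ ($A = \left(-3\right) \left(-4\right) = 12$)
$l{\left(d \right)} = 12 + d$
$l{\left(-15 \right)} \left(231 + r\right) = \left(12 - 15\right) \left(231 + 45\right) = \left(-3\right) 276 = -828$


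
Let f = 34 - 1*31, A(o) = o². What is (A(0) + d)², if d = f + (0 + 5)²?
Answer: 784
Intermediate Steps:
f = 3 (f = 34 - 31 = 3)
d = 28 (d = 3 + (0 + 5)² = 3 + 5² = 3 + 25 = 28)
(A(0) + d)² = (0² + 28)² = (0 + 28)² = 28² = 784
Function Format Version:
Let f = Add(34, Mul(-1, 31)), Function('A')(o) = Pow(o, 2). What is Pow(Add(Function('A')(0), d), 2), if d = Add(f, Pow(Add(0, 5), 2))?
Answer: 784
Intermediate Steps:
f = 3 (f = Add(34, -31) = 3)
d = 28 (d = Add(3, Pow(Add(0, 5), 2)) = Add(3, Pow(5, 2)) = Add(3, 25) = 28)
Pow(Add(Function('A')(0), d), 2) = Pow(Add(Pow(0, 2), 28), 2) = Pow(Add(0, 28), 2) = Pow(28, 2) = 784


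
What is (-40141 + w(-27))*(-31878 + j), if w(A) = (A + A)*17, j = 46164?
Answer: -586568874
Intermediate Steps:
w(A) = 34*A (w(A) = (2*A)*17 = 34*A)
(-40141 + w(-27))*(-31878 + j) = (-40141 + 34*(-27))*(-31878 + 46164) = (-40141 - 918)*14286 = -41059*14286 = -586568874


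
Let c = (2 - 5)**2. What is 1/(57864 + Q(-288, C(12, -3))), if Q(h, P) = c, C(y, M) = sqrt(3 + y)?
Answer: 1/57873 ≈ 1.7279e-5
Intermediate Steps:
c = 9 (c = (-3)**2 = 9)
Q(h, P) = 9
1/(57864 + Q(-288, C(12, -3))) = 1/(57864 + 9) = 1/57873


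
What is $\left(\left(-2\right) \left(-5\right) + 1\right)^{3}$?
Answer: $1331$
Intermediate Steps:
$\left(\left(-2\right) \left(-5\right) + 1\right)^{3} = \left(10 + 1\right)^{3} = 11^{3} = 1331$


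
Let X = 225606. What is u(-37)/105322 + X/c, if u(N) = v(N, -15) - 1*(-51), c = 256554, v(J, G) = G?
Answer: 1980875923/2251731699 ≈ 0.87971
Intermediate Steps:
u(N) = 36 (u(N) = -15 - 1*(-51) = -15 + 51 = 36)
u(-37)/105322 + X/c = 36/105322 + 225606/256554 = 36*(1/105322) + 225606*(1/256554) = 18/52661 + 37601/42759 = 1980875923/2251731699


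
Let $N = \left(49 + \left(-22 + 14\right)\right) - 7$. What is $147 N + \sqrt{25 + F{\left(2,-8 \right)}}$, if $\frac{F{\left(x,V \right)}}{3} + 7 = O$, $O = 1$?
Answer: $4998 + \sqrt{7} \approx 5000.6$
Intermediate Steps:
$F{\left(x,V \right)} = -18$ ($F{\left(x,V \right)} = -21 + 3 \cdot 1 = -21 + 3 = -18$)
$N = 34$ ($N = \left(49 - 8\right) - 7 = 41 - 7 = 34$)
$147 N + \sqrt{25 + F{\left(2,-8 \right)}} = 147 \cdot 34 + \sqrt{25 - 18} = 4998 + \sqrt{7}$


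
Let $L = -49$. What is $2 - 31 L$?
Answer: $1521$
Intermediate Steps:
$2 - 31 L = 2 - -1519 = 2 + 1519 = 1521$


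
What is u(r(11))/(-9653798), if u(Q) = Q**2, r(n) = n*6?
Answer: -198/438809 ≈ -0.00045122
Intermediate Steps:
r(n) = 6*n
u(r(11))/(-9653798) = (6*11)**2/(-9653798) = 66**2*(-1/9653798) = 4356*(-1/9653798) = -198/438809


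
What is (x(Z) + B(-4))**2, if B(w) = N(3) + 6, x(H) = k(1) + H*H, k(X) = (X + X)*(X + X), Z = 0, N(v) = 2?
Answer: 144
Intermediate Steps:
k(X) = 4*X**2 (k(X) = (2*X)*(2*X) = 4*X**2)
x(H) = 4 + H**2 (x(H) = 4*1**2 + H*H = 4*1 + H**2 = 4 + H**2)
B(w) = 8 (B(w) = 2 + 6 = 8)
(x(Z) + B(-4))**2 = ((4 + 0**2) + 8)**2 = ((4 + 0) + 8)**2 = (4 + 8)**2 = 12**2 = 144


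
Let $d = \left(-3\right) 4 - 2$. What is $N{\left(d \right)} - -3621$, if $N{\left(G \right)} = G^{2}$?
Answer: $3817$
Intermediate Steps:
$d = -14$ ($d = -12 - 2 = -14$)
$N{\left(d \right)} - -3621 = \left(-14\right)^{2} - -3621 = 196 + 3621 = 3817$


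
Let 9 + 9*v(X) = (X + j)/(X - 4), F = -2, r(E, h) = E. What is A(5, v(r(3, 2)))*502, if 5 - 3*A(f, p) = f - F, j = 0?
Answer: -1004/3 ≈ -334.67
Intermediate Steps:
v(X) = -1 + X/(9*(-4 + X)) (v(X) = -1 + ((X + 0)/(X - 4))/9 = -1 + (X/(-4 + X))/9 = -1 + X/(9*(-4 + X)))
A(f, p) = 1 - f/3 (A(f, p) = 5/3 - (f - 1*(-2))/3 = 5/3 - (f + 2)/3 = 5/3 - (2 + f)/3 = 5/3 + (-2/3 - f/3) = 1 - f/3)
A(5, v(r(3, 2)))*502 = (1 - 1/3*5)*502 = (1 - 5/3)*502 = -2/3*502 = -1004/3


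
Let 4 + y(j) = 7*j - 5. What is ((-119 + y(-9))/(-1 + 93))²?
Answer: 36481/8464 ≈ 4.3101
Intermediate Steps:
y(j) = -9 + 7*j (y(j) = -4 + (7*j - 5) = -4 + (-5 + 7*j) = -9 + 7*j)
((-119 + y(-9))/(-1 + 93))² = ((-119 + (-9 + 7*(-9)))/(-1 + 93))² = ((-119 + (-9 - 63))/92)² = ((-119 - 72)*(1/92))² = (-191*1/92)² = (-191/92)² = 36481/8464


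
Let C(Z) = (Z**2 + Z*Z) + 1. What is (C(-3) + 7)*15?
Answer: 390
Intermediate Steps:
C(Z) = 1 + 2*Z**2 (C(Z) = (Z**2 + Z**2) + 1 = 2*Z**2 + 1 = 1 + 2*Z**2)
(C(-3) + 7)*15 = ((1 + 2*(-3)**2) + 7)*15 = ((1 + 2*9) + 7)*15 = ((1 + 18) + 7)*15 = (19 + 7)*15 = 26*15 = 390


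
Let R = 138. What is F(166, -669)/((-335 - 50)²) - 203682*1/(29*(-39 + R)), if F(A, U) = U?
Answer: -914929853/12895575 ≈ -70.949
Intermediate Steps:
F(166, -669)/((-335 - 50)²) - 203682*1/(29*(-39 + R)) = -669/(-335 - 50)² - 203682*1/(29*(-39 + 138)) = -669/((-385)²) - 203682/(99*29) = -669/148225 - 203682/2871 = -669*1/148225 - 203682*1/2871 = -669/148225 - 67894/957 = -914929853/12895575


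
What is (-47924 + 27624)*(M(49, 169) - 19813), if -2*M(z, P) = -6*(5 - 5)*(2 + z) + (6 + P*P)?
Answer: 692158950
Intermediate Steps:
M(z, P) = -3 - P**2/2 (M(z, P) = -(-6*(5 - 5)*(2 + z) + (6 + P*P))/2 = -(-0*(2 + z) + (6 + P**2))/2 = -(-6*0 + (6 + P**2))/2 = -(0 + (6 + P**2))/2 = -(6 + P**2)/2 = -3 - P**2/2)
(-47924 + 27624)*(M(49, 169) - 19813) = (-47924 + 27624)*((-3 - 1/2*169**2) - 19813) = -20300*((-3 - 1/2*28561) - 19813) = -20300*((-3 - 28561/2) - 19813) = -20300*(-28567/2 - 19813) = -20300*(-68193/2) = 692158950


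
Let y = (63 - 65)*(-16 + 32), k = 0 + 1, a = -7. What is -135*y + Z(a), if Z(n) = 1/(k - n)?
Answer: 34561/8 ≈ 4320.1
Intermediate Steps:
k = 1
Z(n) = 1/(1 - n)
y = -32 (y = -2*16 = -32)
-135*y + Z(a) = -135*(-32) - 1/(-1 - 7) = 4320 - 1/(-8) = 4320 - 1*(-⅛) = 4320 + ⅛ = 34561/8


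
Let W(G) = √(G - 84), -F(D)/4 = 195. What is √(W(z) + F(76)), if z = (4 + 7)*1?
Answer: √(-780 + I*√73) ≈ 0.153 + 27.929*I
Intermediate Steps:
F(D) = -780 (F(D) = -4*195 = -780)
z = 11 (z = 11*1 = 11)
W(G) = √(-84 + G)
√(W(z) + F(76)) = √(√(-84 + 11) - 780) = √(√(-73) - 780) = √(I*√73 - 780) = √(-780 + I*√73)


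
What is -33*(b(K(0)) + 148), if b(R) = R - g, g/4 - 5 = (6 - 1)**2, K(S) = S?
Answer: -924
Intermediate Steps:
g = 120 (g = 20 + 4*(6 - 1)**2 = 20 + 4*5**2 = 20 + 4*25 = 20 + 100 = 120)
b(R) = -120 + R (b(R) = R - 1*120 = R - 120 = -120 + R)
-33*(b(K(0)) + 148) = -33*((-120 + 0) + 148) = -33*(-120 + 148) = -33*28 = -924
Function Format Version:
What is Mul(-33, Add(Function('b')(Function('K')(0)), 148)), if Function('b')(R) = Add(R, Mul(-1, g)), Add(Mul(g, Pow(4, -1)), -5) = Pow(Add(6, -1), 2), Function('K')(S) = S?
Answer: -924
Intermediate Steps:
g = 120 (g = Add(20, Mul(4, Pow(Add(6, -1), 2))) = Add(20, Mul(4, Pow(5, 2))) = Add(20, Mul(4, 25)) = Add(20, 100) = 120)
Function('b')(R) = Add(-120, R) (Function('b')(R) = Add(R, Mul(-1, 120)) = Add(R, -120) = Add(-120, R))
Mul(-33, Add(Function('b')(Function('K')(0)), 148)) = Mul(-33, Add(Add(-120, 0), 148)) = Mul(-33, Add(-120, 148)) = Mul(-33, 28) = -924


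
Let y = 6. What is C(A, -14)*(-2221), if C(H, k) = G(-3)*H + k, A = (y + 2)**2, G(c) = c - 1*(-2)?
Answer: 173238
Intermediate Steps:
G(c) = 2 + c (G(c) = c + 2 = 2 + c)
A = 64 (A = (6 + 2)**2 = 8**2 = 64)
C(H, k) = k - H (C(H, k) = (2 - 3)*H + k = -H + k = k - H)
C(A, -14)*(-2221) = (-14 - 1*64)*(-2221) = (-14 - 64)*(-2221) = -78*(-2221) = 173238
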